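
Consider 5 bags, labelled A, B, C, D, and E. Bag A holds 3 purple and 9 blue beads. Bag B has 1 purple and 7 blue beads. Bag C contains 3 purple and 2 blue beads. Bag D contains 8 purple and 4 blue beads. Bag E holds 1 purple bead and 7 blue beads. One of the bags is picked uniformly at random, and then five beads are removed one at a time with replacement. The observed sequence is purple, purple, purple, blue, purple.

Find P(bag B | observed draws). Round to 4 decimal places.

The likelihood of the observed sequence under each hypothesis: P(data | bag A) = (3/12)(3/12)(3/12)(9/12)(3/12) = 0.0029297; P(data | bag B) = (1/8)(1/8)(1/8)(7/8)(1/8) = 0.00021362; P(data | bag C) = (3/5)(3/5)(3/5)(2/5)(3/5) = 0.05184; P(data | bag D) = (8/12)(8/12)(8/12)(4/12)(8/12) = 0.065844; P(data | bag E) = (1/8)(1/8)(1/8)(7/8)(1/8) = 0.00021362.
Multiplying each by its prior: 1/5 · 0.0029297 = 0.00058594, 1/5 · 0.00021362 = 4.2725e-05, 1/5 · 0.05184 = 0.010368, 1/5 · 0.065844 = 0.013169, 1/5 · 0.00021362 = 4.2725e-05; summing to 0.024208.
So P(bag B | data) = (4.2725e-05) / (0.024208) = 0.0017649.

0.0018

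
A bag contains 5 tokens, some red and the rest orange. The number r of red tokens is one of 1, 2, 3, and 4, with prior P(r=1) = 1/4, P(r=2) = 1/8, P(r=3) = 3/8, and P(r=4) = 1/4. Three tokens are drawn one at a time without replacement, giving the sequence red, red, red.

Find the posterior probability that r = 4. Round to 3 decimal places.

Compute the likelihood of the observed sequence for each case: P(data | r = 1) = (1/5)(0/4) = 0; P(data | r = 2) = (2/5)(1/4)(0/3) = 0; P(data | r = 3) = (3/5)(2/4)(1/3) = 1/10; P(data | r = 4) = (4/5)(3/4)(2/3) = 2/5.
Multiplying each by its prior: 1/4 · 0 = 0, 1/8 · 0 = 0, 3/8 · 1/10 = 3/80, 1/4 · 2/5 = 1/10; summing to 11/80.
By Bayes' rule, P(r = 4 | data) = (1/10) / (11/80) = 8/11.

0.727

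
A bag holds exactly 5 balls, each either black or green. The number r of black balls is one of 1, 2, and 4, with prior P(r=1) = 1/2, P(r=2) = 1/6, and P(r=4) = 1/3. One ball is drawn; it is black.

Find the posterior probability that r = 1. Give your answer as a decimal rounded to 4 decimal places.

0.2308

The likelihood of this draw under each hypothesis: P(data | r = 1) = (1/5) = 1/5; P(data | r = 2) = (2/5) = 2/5; P(data | r = 4) = (4/5) = 4/5.
Weighting by the prior gives 1/2 · 1/5 = 1/10, 1/6 · 2/5 = 1/15, 1/3 · 4/5 = 4/15; summing to 13/30.
So P(r = 1 | data) = (1/10) / (13/30) = 3/13.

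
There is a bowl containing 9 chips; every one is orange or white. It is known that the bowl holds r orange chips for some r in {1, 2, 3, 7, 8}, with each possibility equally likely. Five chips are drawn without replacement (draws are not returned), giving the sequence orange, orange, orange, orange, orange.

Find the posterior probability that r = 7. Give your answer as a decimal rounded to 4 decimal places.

For each hypothesis, P(data | H) works out to: P(data | r = 1) = (1/9)(0/8) = 0; P(data | r = 2) = (2/9)(1/8)(0/7) = 0; P(data | r = 3) = (3/9)(2/8)(1/7)(0/6) = 0; P(data | r = 7) = (7/9)(6/8)(5/7)(4/6)(3/5) = 1/6; P(data | r = 8) = (8/9)(7/8)(6/7)(5/6)(4/5) = 4/9.
The prior-weighted likelihoods are 1/5 · 0 = 0, 1/5 · 0 = 0, 1/5 · 0 = 0, 1/5 · 1/6 = 1/30, 1/5 · 4/9 = 4/45; with total 11/90.
Therefore the posterior P(r = 7 | data) = (1/30) / (11/90) = 3/11.

0.2727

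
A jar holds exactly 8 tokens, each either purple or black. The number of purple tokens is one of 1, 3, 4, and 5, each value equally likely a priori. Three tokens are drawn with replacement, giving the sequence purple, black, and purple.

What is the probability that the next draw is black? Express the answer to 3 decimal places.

0.494

Compute the likelihood of the observed sequence for each case: P(data | r = 1) = (1/8)(7/8)(1/8) = 0.013672; P(data | r = 3) = (3/8)(5/8)(3/8) = 0.087891; P(data | r = 4) = (4/8)(4/8)(4/8) = 0.125; P(data | r = 5) = (5/8)(3/8)(5/8) = 0.14648.
Weighting by the prior gives 1/4 · 0.013672 = 0.003418, 1/4 · 0.087891 = 0.021973, 1/4 · 0.125 = 0.03125, 1/4 · 0.14648 = 0.036621; summing to 0.093262.
The posterior is then P(r = 1 | data) = 0.036649, P(r = 3 | data) = 0.2356, P(r = 4 | data) = 0.33508, P(r = 5 | data) = 0.39267.
Averaging over the posterior, P(black next | data) = (7/8)(0.036649) + (5/8)(0.2356) + (1/2)(0.33508) + (3/8)(0.39267) = 0.49411.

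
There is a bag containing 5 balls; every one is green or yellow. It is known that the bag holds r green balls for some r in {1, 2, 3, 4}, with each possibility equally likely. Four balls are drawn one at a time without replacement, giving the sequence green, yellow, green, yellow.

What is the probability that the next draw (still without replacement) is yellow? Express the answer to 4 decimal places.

For each hypothesis, P(data | H) works out to: P(data | r = 1) = (1/5)(4/4)(0/3) = 0; P(data | r = 2) = (2/5)(3/4)(1/3)(2/2) = 1/10; P(data | r = 3) = (3/5)(2/4)(2/3)(1/2) = 1/10; P(data | r = 4) = (4/5)(1/4)(3/3)(0/2) = 0.
Multiplying each by its prior: 1/4 · 0 = 0, 1/4 · 1/10 = 1/40, 1/4 · 1/10 = 1/40, 1/4 · 0 = 0; these sum to 1/20.
The posterior is then P(r = 1 | data) = 0, P(r = 2 | data) = 1/2, P(r = 3 | data) = 1/2, P(r = 4 | data) = 0.
So P(yellow next | data) = Σ P(yellow next | H) P(H | data) = (1)(1/2) + (0)(1/2) = 1/2.

0.5000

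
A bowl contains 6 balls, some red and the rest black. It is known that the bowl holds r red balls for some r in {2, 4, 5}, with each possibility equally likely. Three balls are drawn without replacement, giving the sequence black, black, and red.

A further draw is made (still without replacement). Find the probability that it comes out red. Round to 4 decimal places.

0.5000

The likelihood of the observed sequence under each hypothesis: P(data | r = 2) = (4/6)(3/5)(2/4) = 1/5; P(data | r = 4) = (2/6)(1/5)(4/4) = 1/15; P(data | r = 5) = (1/6)(0/5) = 0.
The prior-weighted likelihoods are 1/3 · 1/5 = 1/15, 1/3 · 1/15 = 1/45, 1/3 · 0 = 0; with total 4/45.
Normalising, the posterior is P(r = 2 | data) = 3/4, P(r = 4 | data) = 1/4, P(r = 5 | data) = 0.
The predictive probability is P(red next | data) = (1/3)(3/4) + (1)(1/4) = 1/2.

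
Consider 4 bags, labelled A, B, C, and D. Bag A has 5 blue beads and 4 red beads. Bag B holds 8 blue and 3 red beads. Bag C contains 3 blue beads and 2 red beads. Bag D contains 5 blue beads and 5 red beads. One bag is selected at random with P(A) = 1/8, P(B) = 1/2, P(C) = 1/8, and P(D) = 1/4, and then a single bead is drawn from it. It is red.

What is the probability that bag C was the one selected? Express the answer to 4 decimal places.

For each hypothesis, P(data | H) works out to: P(data | bag A) = (4/9) = 0.44444; P(data | bag B) = (3/11) = 0.27273; P(data | bag C) = (2/5) = 0.4; P(data | bag D) = (5/10) = 0.5.
Weighting by the prior gives 1/8 · 0.44444 = 0.055556, 1/2 · 0.27273 = 0.13636, 1/8 · 0.4 = 0.05, 1/4 · 0.5 = 0.125; these sum to 0.36692.
Therefore the posterior P(bag C | data) = (0.05) / (0.36692) = 0.13627.

0.1363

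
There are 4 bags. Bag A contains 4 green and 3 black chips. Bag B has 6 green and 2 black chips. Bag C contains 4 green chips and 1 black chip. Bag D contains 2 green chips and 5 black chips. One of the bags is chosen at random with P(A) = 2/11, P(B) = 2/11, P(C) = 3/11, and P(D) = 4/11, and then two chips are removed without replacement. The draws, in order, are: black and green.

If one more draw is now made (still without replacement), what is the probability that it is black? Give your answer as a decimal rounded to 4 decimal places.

0.4160

The likelihood of the observed sequence under each hypothesis: P(data | bag A) = (3/7)(4/6) = 0.28571; P(data | bag B) = (2/8)(6/7) = 0.21429; P(data | bag C) = (1/5)(4/4) = 0.2; P(data | bag D) = (5/7)(2/6) = 0.2381.
Multiplying each by its prior: 2/11 · 0.28571 = 0.051948, 2/11 · 0.21429 = 0.038961, 3/11 · 0.2 = 0.054545, 4/11 · 0.2381 = 0.08658; with total 0.23203.
Dividing through by the total gives posterior P(bag A | data) = 0.22388, P(bag B | data) = 0.16791, P(bag C | data) = 0.23507, P(bag D | data) = 0.37313.
The predictive probability is P(black next | data) = (2/5)(0.22388) + (1/6)(0.16791) + (0)(0.23507) + (4/5)(0.37313) = 0.41604.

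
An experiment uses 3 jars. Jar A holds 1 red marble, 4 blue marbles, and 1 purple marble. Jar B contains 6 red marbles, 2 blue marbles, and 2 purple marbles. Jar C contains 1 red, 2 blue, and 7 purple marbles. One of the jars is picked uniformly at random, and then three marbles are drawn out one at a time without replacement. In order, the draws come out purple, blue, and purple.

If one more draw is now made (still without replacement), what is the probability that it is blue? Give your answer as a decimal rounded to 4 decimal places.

0.1429

For each hypothesis, P(data | H) works out to: P(data | jar A) = (1/6)(4/5)(0/4) = 0; P(data | jar B) = (2/10)(2/9)(1/8) = 1/180; P(data | jar C) = (7/10)(2/9)(6/8) = 7/60.
The prior-weighted likelihoods are 1/3 · 0 = 0, 1/3 · 1/180 = 1/540, 1/3 · 7/60 = 7/180; these sum to 11/270.
Normalising, the posterior is P(jar A | data) = 0, P(jar B | data) = 1/22, P(jar C | data) = 21/22.
So P(blue next | data) = Σ P(blue next | H) P(H | data) = (1/7)(1/22) + (1/7)(21/22) = 1/7.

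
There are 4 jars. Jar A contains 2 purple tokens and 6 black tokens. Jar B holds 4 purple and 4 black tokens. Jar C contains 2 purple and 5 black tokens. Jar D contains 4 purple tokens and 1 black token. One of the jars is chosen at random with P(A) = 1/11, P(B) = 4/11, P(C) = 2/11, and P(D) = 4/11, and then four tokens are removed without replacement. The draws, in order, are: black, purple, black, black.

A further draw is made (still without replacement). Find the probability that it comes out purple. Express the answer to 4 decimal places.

Under each hypothesis, the probability of the observed sequence is: P(data | jar A) = (6/8)(2/7)(5/6)(4/5) = 1/7; P(data | jar B) = (4/8)(4/7)(3/6)(2/5) = 2/35; P(data | jar C) = (5/7)(2/6)(4/5)(3/4) = 1/7; P(data | jar D) = (1/5)(4/4)(0/3) = 0.
Weighting by the prior gives 1/11 · 1/7 = 1/77, 4/11 · 2/35 = 8/385, 2/11 · 1/7 = 2/77, 4/11 · 0 = 0; with total 23/385.
Dividing through by the total gives posterior P(jar A | data) = 5/23, P(jar B | data) = 8/23, P(jar C | data) = 10/23, P(jar D | data) = 0.
So P(purple next | data) = Σ P(purple next | H) P(H | data) = (1/4)(5/23) + (3/4)(8/23) + (1/3)(10/23) = 127/276.

0.4601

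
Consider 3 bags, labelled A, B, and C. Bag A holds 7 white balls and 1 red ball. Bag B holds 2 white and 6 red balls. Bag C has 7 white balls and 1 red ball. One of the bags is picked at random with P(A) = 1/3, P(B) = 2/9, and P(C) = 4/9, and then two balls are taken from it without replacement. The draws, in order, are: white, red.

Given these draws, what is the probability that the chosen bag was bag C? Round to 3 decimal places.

Compute the likelihood of the observed sequence for each case: P(data | bag A) = (7/8)(1/7) = 1/8; P(data | bag B) = (2/8)(6/7) = 3/14; P(data | bag C) = (7/8)(1/7) = 1/8.
Weighting by the prior gives 1/3 · 1/8 = 1/24, 2/9 · 3/14 = 1/21, 4/9 · 1/8 = 1/18; summing to 73/504.
Therefore the posterior P(bag C | data) = (1/18) / (73/504) = 28/73.

0.384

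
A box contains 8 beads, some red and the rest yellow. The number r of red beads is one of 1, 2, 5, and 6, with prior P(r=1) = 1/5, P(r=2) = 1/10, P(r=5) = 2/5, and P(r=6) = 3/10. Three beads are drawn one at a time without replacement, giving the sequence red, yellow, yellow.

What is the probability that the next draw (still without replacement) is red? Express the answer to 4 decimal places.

Under each hypothesis, the probability of the observed sequence is: P(data | r = 1) = (1/8)(7/7)(6/6) = 1/8; P(data | r = 2) = (2/8)(6/7)(5/6) = 5/28; P(data | r = 5) = (5/8)(3/7)(2/6) = 5/56; P(data | r = 6) = (6/8)(2/7)(1/6) = 1/28.
Multiplying each by its prior: 1/5 · 1/8 = 1/40, 1/10 · 5/28 = 1/56, 2/5 · 5/56 = 1/28, 3/10 · 1/28 = 3/280; these sum to 5/56.
Dividing through by the total gives posterior P(r = 1 | data) = 7/25, P(r = 2 | data) = 1/5, P(r = 5 | data) = 2/5, P(r = 6 | data) = 3/25.
So P(red next | data) = Σ P(red next | H) P(H | data) = (0)(7/25) + (1/5)(1/5) + (4/5)(2/5) + (1)(3/25) = 12/25.

0.4800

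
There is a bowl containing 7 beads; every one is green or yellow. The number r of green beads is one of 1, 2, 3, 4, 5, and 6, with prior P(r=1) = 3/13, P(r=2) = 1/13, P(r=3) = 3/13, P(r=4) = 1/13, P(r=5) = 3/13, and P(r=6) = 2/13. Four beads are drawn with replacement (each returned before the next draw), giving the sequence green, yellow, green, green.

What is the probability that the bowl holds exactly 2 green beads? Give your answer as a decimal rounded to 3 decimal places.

0.023

For each hypothesis, P(data | H) works out to: P(data | r = 1) = (1/7)(6/7)(1/7)(1/7) = 0.002499; P(data | r = 2) = (2/7)(5/7)(2/7)(2/7) = 0.01666; P(data | r = 3) = (3/7)(4/7)(3/7)(3/7) = 0.044981; P(data | r = 4) = (4/7)(3/7)(4/7)(4/7) = 0.079967; P(data | r = 5) = (5/7)(2/7)(5/7)(5/7) = 0.10412; P(data | r = 6) = (6/7)(1/7)(6/7)(6/7) = 0.089963.
The prior-weighted likelihoods are 3/13 · 0.002499 = 0.00057668, 1/13 · 0.01666 = 0.0012815, 3/13 · 0.044981 = 0.01038, 1/13 · 0.079967 = 0.0061513, 3/13 · 0.10412 = 0.024028, 2/13 · 0.089963 = 0.01384; with total 0.056259.
So P(r = 2 | data) = (0.0012815) / (0.056259) = 0.022779.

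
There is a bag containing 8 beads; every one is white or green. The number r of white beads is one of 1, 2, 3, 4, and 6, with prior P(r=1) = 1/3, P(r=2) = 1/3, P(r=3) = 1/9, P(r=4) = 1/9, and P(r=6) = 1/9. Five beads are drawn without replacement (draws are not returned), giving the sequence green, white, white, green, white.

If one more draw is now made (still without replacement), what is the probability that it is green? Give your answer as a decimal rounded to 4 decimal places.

0.4815

The likelihood of the observed sequence under each hypothesis: P(data | r = 1) = (7/8)(1/7)(0/6) = 0; P(data | r = 2) = (6/8)(2/7)(1/6)(5/5)(0/4) = 0; P(data | r = 3) = (5/8)(3/7)(2/6)(4/5)(1/4) = 1/56; P(data | r = 4) = (4/8)(4/7)(3/6)(3/5)(2/4) = 3/70; P(data | r = 6) = (2/8)(6/7)(5/6)(1/5)(4/4) = 1/28.
Multiplying each by its prior: 1/3 · 0 = 0, 1/3 · 0 = 0, 1/9 · 1/56 = 1/504, 1/9 · 3/70 = 1/210, 1/9 · 1/28 = 1/252; summing to 3/280.
Dividing through by the total gives posterior P(r = 1 | data) = 0, P(r = 2 | data) = 0, P(r = 3 | data) = 5/27, P(r = 4 | data) = 4/9, P(r = 6 | data) = 10/27.
So P(green next | data) = Σ P(green next | H) P(H | data) = (1)(5/27) + (2/3)(4/9) + (0)(10/27) = 13/27.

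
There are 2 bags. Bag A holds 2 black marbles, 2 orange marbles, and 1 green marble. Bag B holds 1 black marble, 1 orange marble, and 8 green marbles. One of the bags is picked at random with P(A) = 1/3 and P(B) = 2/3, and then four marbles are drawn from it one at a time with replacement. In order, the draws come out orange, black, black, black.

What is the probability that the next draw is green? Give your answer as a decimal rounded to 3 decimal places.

Under each hypothesis, the probability of the observed sequence is: P(data | bag A) = (2/5)(2/5)(2/5)(2/5) = 0.0256; P(data | bag B) = (1/10)(1/10)(1/10)(1/10) = 0.0001.
Weighting by the prior gives 1/3 · 0.0256 = 0.0085333, 2/3 · 0.0001 = 6.6667e-05; summing to 0.0086.
The posterior is then P(bag A | data) = 0.99225, P(bag B | data) = 0.0077519.
The predictive probability is P(green next | data) = (1/5)(0.99225) + (4/5)(0.0077519) = 0.20465.

0.205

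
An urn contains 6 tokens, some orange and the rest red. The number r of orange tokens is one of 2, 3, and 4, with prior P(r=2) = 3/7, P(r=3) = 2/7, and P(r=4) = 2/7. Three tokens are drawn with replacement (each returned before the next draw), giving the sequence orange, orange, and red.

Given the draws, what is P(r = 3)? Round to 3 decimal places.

Compute the likelihood of the observed sequence for each case: P(data | r = 2) = (2/6)(2/6)(4/6) = 2/27; P(data | r = 3) = (3/6)(3/6)(3/6) = 1/8; P(data | r = 4) = (4/6)(4/6)(2/6) = 4/27.
The prior-weighted likelihoods are 3/7 · 2/27 = 2/63, 2/7 · 1/8 = 1/28, 2/7 · 4/27 = 8/189; with total 83/756.
Therefore the posterior P(r = 3 | data) = (1/28) / (83/756) = 27/83.

0.325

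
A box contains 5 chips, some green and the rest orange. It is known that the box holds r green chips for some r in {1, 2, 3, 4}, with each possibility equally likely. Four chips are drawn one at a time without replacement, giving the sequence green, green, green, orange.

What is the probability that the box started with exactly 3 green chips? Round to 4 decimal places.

Compute the likelihood of the observed sequence for each case: P(data | r = 1) = (1/5)(0/4) = 0; P(data | r = 2) = (2/5)(1/4)(0/3) = 0; P(data | r = 3) = (3/5)(2/4)(1/3)(2/2) = 1/10; P(data | r = 4) = (4/5)(3/4)(2/3)(1/2) = 1/5.
The prior-weighted likelihoods are 1/4 · 0 = 0, 1/4 · 0 = 0, 1/4 · 1/10 = 1/40, 1/4 · 1/5 = 1/20; with total 3/40.
By Bayes' rule, P(r = 3 | data) = (1/40) / (3/40) = 1/3.

0.3333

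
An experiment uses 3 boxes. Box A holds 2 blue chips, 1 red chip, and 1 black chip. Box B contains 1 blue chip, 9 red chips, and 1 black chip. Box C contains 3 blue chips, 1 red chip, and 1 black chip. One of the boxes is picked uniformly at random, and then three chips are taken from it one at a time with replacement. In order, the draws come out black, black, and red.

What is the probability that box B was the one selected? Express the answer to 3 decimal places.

The likelihood of the observed sequence under each hypothesis: P(data | box A) = (1/4)(1/4)(1/4) = 0.015625; P(data | box B) = (1/11)(1/11)(9/11) = 0.0067618; P(data | box C) = (1/5)(1/5)(1/5) = 0.008.
Multiplying each by its prior: 1/3 · 0.015625 = 0.0052083, 1/3 · 0.0067618 = 0.0022539, 1/3 · 0.008 = 0.0026667; summing to 0.010129.
Therefore the posterior P(box B | data) = (0.0022539) / (0.010129) = 0.22253.

0.223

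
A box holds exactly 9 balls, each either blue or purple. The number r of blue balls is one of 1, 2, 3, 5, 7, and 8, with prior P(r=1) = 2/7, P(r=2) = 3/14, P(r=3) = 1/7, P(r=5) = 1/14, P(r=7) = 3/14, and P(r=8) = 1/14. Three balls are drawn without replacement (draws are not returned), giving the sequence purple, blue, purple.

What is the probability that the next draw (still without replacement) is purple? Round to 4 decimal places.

0.7573

Compute the likelihood of the observed sequence for each case: P(data | r = 1) = (8/9)(1/8)(7/7) = 0.11111; P(data | r = 2) = (7/9)(2/8)(6/7) = 0.16667; P(data | r = 3) = (6/9)(3/8)(5/7) = 0.17857; P(data | r = 5) = (4/9)(5/8)(3/7) = 0.11905; P(data | r = 7) = (2/9)(7/8)(1/7) = 0.027778; P(data | r = 8) = (1/9)(8/8)(0/7) = 0.
Weighting by the prior gives 2/7 · 0.11111 = 0.031746, 3/14 · 0.16667 = 0.035714, 1/7 · 0.17857 = 0.02551, 1/14 · 0.11905 = 0.0085034, 3/14 · 0.027778 = 0.0059524, 1/14 · 0 = 0; with total 0.10743.
Dividing through by the total gives posterior P(r = 1 | data) = 0.29551, P(r = 2 | data) = 0.33245, P(r = 3 | data) = 0.23747, P(r = 5 | data) = 0.079156, P(r = 7 | data) = 0.055409, P(r = 8 | data) = 0.
The predictive probability is P(purple next | data) = (1)(0.29551) + (5/6)(0.33245) + (2/3)(0.23747) + (1/3)(0.079156) + (0)(0.055409) = 0.75726.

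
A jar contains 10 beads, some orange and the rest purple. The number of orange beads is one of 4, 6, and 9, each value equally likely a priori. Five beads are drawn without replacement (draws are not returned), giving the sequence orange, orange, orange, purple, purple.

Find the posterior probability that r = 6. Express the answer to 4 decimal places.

The likelihood of the observed sequence under each hypothesis: P(data | r = 4) = (4/10)(3/9)(2/8)(6/7)(5/6) = 1/42; P(data | r = 6) = (6/10)(5/9)(4/8)(4/7)(3/6) = 1/21; P(data | r = 9) = (9/10)(8/9)(7/8)(1/7)(0/6) = 0.
Multiplying each by its prior: 1/3 · 1/42 = 1/126, 1/3 · 1/21 = 1/63, 1/3 · 0 = 0; summing to 1/42.
By Bayes' rule, P(r = 6 | data) = (1/63) / (1/42) = 2/3.

0.6667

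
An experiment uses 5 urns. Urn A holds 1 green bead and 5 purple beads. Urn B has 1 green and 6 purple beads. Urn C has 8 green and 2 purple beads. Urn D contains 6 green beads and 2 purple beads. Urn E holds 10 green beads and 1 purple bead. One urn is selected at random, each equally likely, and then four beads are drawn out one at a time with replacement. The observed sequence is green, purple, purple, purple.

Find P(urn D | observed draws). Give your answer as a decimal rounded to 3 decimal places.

0.057

Compute the likelihood of the observed sequence for each case: P(data | urn A) = (1/6)(5/6)(5/6)(5/6) = 0.096451; P(data | urn B) = (1/7)(6/7)(6/7)(6/7) = 0.089963; P(data | urn C) = (8/10)(2/10)(2/10)(2/10) = 0.0064; P(data | urn D) = (6/8)(2/8)(2/8)(2/8) = 0.011719; P(data | urn E) = (10/11)(1/11)(1/11)(1/11) = 0.00068301.
Multiplying each by its prior: 1/5 · 0.096451 = 0.01929, 1/5 · 0.089963 = 0.017993, 1/5 · 0.0064 = 0.00128, 1/5 · 0.011719 = 0.0023437, 1/5 · 0.00068301 = 0.0001366; these sum to 0.041043.
So P(urn D | data) = (0.0023437) / (0.041043) = 0.057105.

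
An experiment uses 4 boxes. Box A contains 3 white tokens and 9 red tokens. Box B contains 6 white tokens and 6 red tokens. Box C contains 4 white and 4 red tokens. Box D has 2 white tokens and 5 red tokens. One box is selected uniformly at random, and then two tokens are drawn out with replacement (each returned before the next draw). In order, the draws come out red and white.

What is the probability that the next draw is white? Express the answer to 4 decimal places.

The likelihood of the observed sequence under each hypothesis: P(data | box A) = (9/12)(3/12) = 0.1875; P(data | box B) = (6/12)(6/12) = 0.25; P(data | box C) = (4/8)(4/8) = 0.25; P(data | box D) = (5/7)(2/7) = 0.20408.
Weighting by the prior gives 1/4 · 0.1875 = 0.046875, 1/4 · 0.25 = 0.0625, 1/4 · 0.25 = 0.0625, 1/4 · 0.20408 = 0.05102; summing to 0.2229.
The posterior is then P(box A | data) = 0.2103, P(box B | data) = 0.2804, P(box C | data) = 0.2804, P(box D | data) = 0.2289.
Averaging over the posterior, P(white next | data) = (1/4)(0.2103) + (1/2)(0.2804) + (1/2)(0.2804) + (2/7)(0.2289) = 0.39838.

0.3984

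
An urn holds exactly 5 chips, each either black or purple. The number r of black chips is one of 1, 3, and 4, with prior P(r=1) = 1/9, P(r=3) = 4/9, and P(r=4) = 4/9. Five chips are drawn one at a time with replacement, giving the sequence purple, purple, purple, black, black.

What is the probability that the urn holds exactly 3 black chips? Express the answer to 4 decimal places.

0.6923

Under each hypothesis, the probability of the observed sequence is: P(data | r = 1) = (4/5)(4/5)(4/5)(1/5)(1/5) = 0.02048; P(data | r = 3) = (2/5)(2/5)(2/5)(3/5)(3/5) = 0.02304; P(data | r = 4) = (1/5)(1/5)(1/5)(4/5)(4/5) = 0.00512.
Weighting by the prior gives 1/9 · 0.02048 = 0.0022756, 4/9 · 0.02304 = 0.01024, 4/9 · 0.00512 = 0.0022756; summing to 0.014791.
So P(r = 3 | data) = (0.01024) / (0.014791) = 0.69231.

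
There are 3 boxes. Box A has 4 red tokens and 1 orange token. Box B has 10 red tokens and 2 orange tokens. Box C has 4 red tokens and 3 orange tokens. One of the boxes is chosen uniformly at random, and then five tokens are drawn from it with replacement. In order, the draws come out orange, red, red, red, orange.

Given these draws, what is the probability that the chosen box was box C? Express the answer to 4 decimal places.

Under each hypothesis, the probability of the observed sequence is: P(data | box A) = (1/5)(4/5)(4/5)(4/5)(1/5) = 0.02048; P(data | box B) = (2/12)(10/12)(10/12)(10/12)(2/12) = 0.016075; P(data | box C) = (3/7)(4/7)(4/7)(4/7)(3/7) = 0.034271.
Multiplying each by its prior: 1/3 · 0.02048 = 0.0068267, 1/3 · 0.016075 = 0.0053584, 1/3 · 0.034271 = 0.011424; with total 0.023609.
Hence P(box C | data) = (0.011424) / (0.023609) = 0.48388.

0.4839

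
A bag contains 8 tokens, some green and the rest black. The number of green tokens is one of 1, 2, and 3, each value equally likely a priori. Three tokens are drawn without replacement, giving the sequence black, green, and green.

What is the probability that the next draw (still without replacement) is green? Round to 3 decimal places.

0.143

The likelihood of the observed sequence under each hypothesis: P(data | r = 1) = (7/8)(1/7)(0/6) = 0; P(data | r = 2) = (6/8)(2/7)(1/6) = 1/28; P(data | r = 3) = (5/8)(3/7)(2/6) = 5/56.
Multiplying each by its prior: 1/3 · 0 = 0, 1/3 · 1/28 = 1/84, 1/3 · 5/56 = 5/168; these sum to 1/24.
Normalising, the posterior is P(r = 1 | data) = 0, P(r = 2 | data) = 2/7, P(r = 3 | data) = 5/7.
Averaging over the posterior, P(green next | data) = (0)(2/7) + (1/5)(5/7) = 1/7.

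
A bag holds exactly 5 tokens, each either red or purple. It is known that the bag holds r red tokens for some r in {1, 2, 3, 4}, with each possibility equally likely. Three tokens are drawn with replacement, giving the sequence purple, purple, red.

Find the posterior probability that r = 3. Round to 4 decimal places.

The likelihood of the observed sequence under each hypothesis: P(data | r = 1) = (4/5)(4/5)(1/5) = 16/125; P(data | r = 2) = (3/5)(3/5)(2/5) = 18/125; P(data | r = 3) = (2/5)(2/5)(3/5) = 12/125; P(data | r = 4) = (1/5)(1/5)(4/5) = 4/125.
The prior-weighted likelihoods are 1/4 · 16/125 = 4/125, 1/4 · 18/125 = 9/250, 1/4 · 12/125 = 3/125, 1/4 · 4/125 = 1/125; with total 1/10.
Therefore the posterior P(r = 3 | data) = (3/125) / (1/10) = 6/25.

0.2400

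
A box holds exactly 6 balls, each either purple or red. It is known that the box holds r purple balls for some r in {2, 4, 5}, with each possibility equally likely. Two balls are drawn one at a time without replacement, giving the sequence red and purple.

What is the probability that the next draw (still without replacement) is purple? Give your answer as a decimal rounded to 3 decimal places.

0.619

Under each hypothesis, the probability of the observed sequence is: P(data | r = 2) = (4/6)(2/5) = 4/15; P(data | r = 4) = (2/6)(4/5) = 4/15; P(data | r = 5) = (1/6)(5/5) = 1/6.
Weighting by the prior gives 1/3 · 4/15 = 4/45, 1/3 · 4/15 = 4/45, 1/3 · 1/6 = 1/18; with total 7/30.
The posterior is then P(r = 2 | data) = 8/21, P(r = 4 | data) = 8/21, P(r = 5 | data) = 5/21.
The predictive probability is P(purple next | data) = (1/4)(8/21) + (3/4)(8/21) + (1)(5/21) = 13/21.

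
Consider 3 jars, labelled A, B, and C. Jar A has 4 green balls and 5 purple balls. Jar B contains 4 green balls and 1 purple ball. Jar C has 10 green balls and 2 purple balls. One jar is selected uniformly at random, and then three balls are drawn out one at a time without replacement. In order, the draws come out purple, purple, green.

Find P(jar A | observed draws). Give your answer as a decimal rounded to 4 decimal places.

0.9129

For each hypothesis, P(data | H) works out to: P(data | jar A) = (5/9)(4/8)(4/7) = 0.15873; P(data | jar B) = (1/5)(0/4) = 0; P(data | jar C) = (2/12)(1/11)(10/10) = 0.015152.
The prior-weighted likelihoods are 1/3 · 0.15873 = 0.05291, 1/3 · 0 = 0, 1/3 · 0.015152 = 0.0050505; these sum to 0.057961.
Hence P(jar A | data) = (0.05291) / (0.057961) = 0.91286.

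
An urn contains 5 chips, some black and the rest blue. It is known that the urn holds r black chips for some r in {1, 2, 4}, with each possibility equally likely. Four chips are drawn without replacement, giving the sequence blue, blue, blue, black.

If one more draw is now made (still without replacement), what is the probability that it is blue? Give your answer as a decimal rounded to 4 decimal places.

The likelihood of the observed sequence under each hypothesis: P(data | r = 1) = (4/5)(3/4)(2/3)(1/2) = 1/5; P(data | r = 2) = (3/5)(2/4)(1/3)(2/2) = 1/10; P(data | r = 4) = (1/5)(0/4) = 0.
The prior-weighted likelihoods are 1/3 · 1/5 = 1/15, 1/3 · 1/10 = 1/30, 1/3 · 0 = 0; summing to 1/10.
The posterior is then P(r = 1 | data) = 2/3, P(r = 2 | data) = 1/3, P(r = 4 | data) = 0.
So P(blue next | data) = Σ P(blue next | H) P(H | data) = (1)(2/3) + (0)(1/3) = 2/3.

0.6667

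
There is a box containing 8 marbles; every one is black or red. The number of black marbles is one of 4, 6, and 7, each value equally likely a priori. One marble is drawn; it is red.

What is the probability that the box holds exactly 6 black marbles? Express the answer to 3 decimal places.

0.286

Compute the likelihood of this draw for each case: P(data | r = 4) = (4/8) = 1/2; P(data | r = 6) = (2/8) = 1/4; P(data | r = 7) = (1/8) = 1/8.
Weighting by the prior gives 1/3 · 1/2 = 1/6, 1/3 · 1/4 = 1/12, 1/3 · 1/8 = 1/24; with total 7/24.
By Bayes' rule, P(r = 6 | data) = (1/12) / (7/24) = 2/7.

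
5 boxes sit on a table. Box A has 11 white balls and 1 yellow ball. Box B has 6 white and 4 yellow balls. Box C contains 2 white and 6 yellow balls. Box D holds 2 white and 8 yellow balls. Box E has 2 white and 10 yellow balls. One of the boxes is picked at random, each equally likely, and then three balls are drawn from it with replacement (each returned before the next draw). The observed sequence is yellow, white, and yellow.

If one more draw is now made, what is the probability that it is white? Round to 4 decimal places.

0.2948

Compute the likelihood of the observed sequence for each case: P(data | box A) = (1/12)(11/12)(1/12) = 0.0063657; P(data | box B) = (4/10)(6/10)(4/10) = 0.096; P(data | box C) = (6/8)(2/8)(6/8) = 0.14062; P(data | box D) = (8/10)(2/10)(8/10) = 0.128; P(data | box E) = (10/12)(2/12)(10/12) = 0.11574.
The prior-weighted likelihoods are 1/5 · 0.0063657 = 0.0012731, 1/5 · 0.096 = 0.0192, 1/5 · 0.14062 = 0.028125, 1/5 · 0.128 = 0.0256, 1/5 · 0.11574 = 0.023148; summing to 0.097346.
Normalising, the posterior is P(box A | data) = 0.013079, P(box B | data) = 0.19723, P(box C | data) = 0.28892, P(box D | data) = 0.26298, P(box E | data) = 0.23779.
So P(white next | data) = Σ P(white next | H) P(H | data) = (11/12)(0.013079) + (3/5)(0.19723) + (1/4)(0.28892) + (1/5)(0.26298) + (1/6)(0.23779) = 0.29479.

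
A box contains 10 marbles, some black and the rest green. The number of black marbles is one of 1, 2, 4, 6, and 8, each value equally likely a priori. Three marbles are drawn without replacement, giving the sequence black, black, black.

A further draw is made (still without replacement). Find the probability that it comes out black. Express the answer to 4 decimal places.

0.6143

Under each hypothesis, the probability of the observed sequence is: P(data | r = 1) = (1/10)(0/9) = 0; P(data | r = 2) = (2/10)(1/9)(0/8) = 0; P(data | r = 4) = (4/10)(3/9)(2/8) = 1/30; P(data | r = 6) = (6/10)(5/9)(4/8) = 1/6; P(data | r = 8) = (8/10)(7/9)(6/8) = 7/15.
The prior-weighted likelihoods are 1/5 · 0 = 0, 1/5 · 0 = 0, 1/5 · 1/30 = 1/150, 1/5 · 1/6 = 1/30, 1/5 · 7/15 = 7/75; with total 2/15.
Normalising, the posterior is P(r = 1 | data) = 0, P(r = 2 | data) = 0, P(r = 4 | data) = 1/20, P(r = 6 | data) = 1/4, P(r = 8 | data) = 7/10.
The predictive probability is P(black next | data) = (1/7)(1/20) + (3/7)(1/4) + (5/7)(7/10) = 43/70.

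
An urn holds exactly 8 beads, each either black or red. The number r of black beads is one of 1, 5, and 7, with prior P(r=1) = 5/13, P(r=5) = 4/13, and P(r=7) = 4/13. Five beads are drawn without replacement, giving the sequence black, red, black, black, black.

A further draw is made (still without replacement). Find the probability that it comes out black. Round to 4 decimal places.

0.8000

The likelihood of the observed sequence under each hypothesis: P(data | r = 1) = (1/8)(7/7)(0/6) = 0; P(data | r = 5) = (5/8)(3/7)(4/6)(3/5)(2/4) = 3/56; P(data | r = 7) = (7/8)(1/7)(6/6)(5/5)(4/4) = 1/8.
Weighting by the prior gives 5/13 · 0 = 0, 4/13 · 3/56 = 3/182, 4/13 · 1/8 = 1/26; these sum to 5/91.
The posterior is then P(r = 1 | data) = 0, P(r = 5 | data) = 3/10, P(r = 7 | data) = 7/10.
So P(black next | data) = Σ P(black next | H) P(H | data) = (1/3)(3/10) + (1)(7/10) = 4/5.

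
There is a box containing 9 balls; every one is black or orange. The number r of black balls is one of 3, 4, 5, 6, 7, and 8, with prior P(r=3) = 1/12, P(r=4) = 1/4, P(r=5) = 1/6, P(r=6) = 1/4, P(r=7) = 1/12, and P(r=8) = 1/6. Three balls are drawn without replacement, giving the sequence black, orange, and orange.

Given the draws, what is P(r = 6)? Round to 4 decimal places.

0.1888

The likelihood of the observed sequence under each hypothesis: P(data | r = 3) = (3/9)(6/8)(5/7) = 0.17857; P(data | r = 4) = (4/9)(5/8)(4/7) = 0.15873; P(data | r = 5) = (5/9)(4/8)(3/7) = 0.11905; P(data | r = 6) = (6/9)(3/8)(2/7) = 0.071429; P(data | r = 7) = (7/9)(2/8)(1/7) = 0.027778; P(data | r = 8) = (8/9)(1/8)(0/7) = 0.
Multiplying each by its prior: 1/12 · 0.17857 = 0.014881, 1/4 · 0.15873 = 0.039683, 1/6 · 0.11905 = 0.019841, 1/4 · 0.071429 = 0.017857, 1/12 · 0.027778 = 0.0023148, 1/6 · 0 = 0; with total 0.094577.
So P(r = 6 | data) = (0.017857) / (0.094577) = 0.18881.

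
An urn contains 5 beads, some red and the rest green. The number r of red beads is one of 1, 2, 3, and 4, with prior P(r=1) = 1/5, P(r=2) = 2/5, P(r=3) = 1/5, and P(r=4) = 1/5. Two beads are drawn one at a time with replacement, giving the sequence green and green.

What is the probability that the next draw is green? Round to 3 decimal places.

0.651

For each hypothesis, P(data | H) works out to: P(data | r = 1) = (4/5)(4/5) = 16/25; P(data | r = 2) = (3/5)(3/5) = 9/25; P(data | r = 3) = (2/5)(2/5) = 4/25; P(data | r = 4) = (1/5)(1/5) = 1/25.
Weighting by the prior gives 1/5 · 16/25 = 16/125, 2/5 · 9/25 = 18/125, 1/5 · 4/25 = 4/125, 1/5 · 1/25 = 1/125; summing to 39/125.
Normalising, the posterior is P(r = 1 | data) = 16/39, P(r = 2 | data) = 6/13, P(r = 3 | data) = 4/39, P(r = 4 | data) = 1/39.
The predictive probability is P(green next | data) = (4/5)(16/39) + (3/5)(6/13) + (2/5)(4/39) + (1/5)(1/39) = 127/195.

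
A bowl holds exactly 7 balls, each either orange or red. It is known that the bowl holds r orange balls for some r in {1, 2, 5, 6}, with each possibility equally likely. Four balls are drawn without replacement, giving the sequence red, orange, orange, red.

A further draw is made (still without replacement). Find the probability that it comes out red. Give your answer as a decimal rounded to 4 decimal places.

Compute the likelihood of the observed sequence for each case: P(data | r = 1) = (6/7)(1/6)(0/5) = 0; P(data | r = 2) = (5/7)(2/6)(1/5)(4/4) = 1/21; P(data | r = 5) = (2/7)(5/6)(4/5)(1/4) = 1/21; P(data | r = 6) = (1/7)(6/6)(5/5)(0/4) = 0.
The prior-weighted likelihoods are 1/4 · 0 = 0, 1/4 · 1/21 = 1/84, 1/4 · 1/21 = 1/84, 1/4 · 0 = 0; summing to 1/42.
The posterior is then P(r = 1 | data) = 0, P(r = 2 | data) = 1/2, P(r = 5 | data) = 1/2, P(r = 6 | data) = 0.
The predictive probability is P(red next | data) = (1)(1/2) + (0)(1/2) = 1/2.

0.5000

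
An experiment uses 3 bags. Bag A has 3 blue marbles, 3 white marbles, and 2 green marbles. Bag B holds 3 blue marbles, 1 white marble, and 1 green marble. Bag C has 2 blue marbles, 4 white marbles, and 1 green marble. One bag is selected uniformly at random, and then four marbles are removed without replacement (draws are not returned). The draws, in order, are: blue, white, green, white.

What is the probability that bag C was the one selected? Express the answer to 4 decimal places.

The likelihood of the observed sequence under each hypothesis: P(data | bag A) = (3/8)(3/7)(2/6)(2/5) = 3/140; P(data | bag B) = (3/5)(1/4)(1/3)(0/2) = 0; P(data | bag C) = (2/7)(4/6)(1/5)(3/4) = 1/35.
Multiplying each by its prior: 1/3 · 3/140 = 1/140, 1/3 · 0 = 0, 1/3 · 1/35 = 1/105; these sum to 1/60.
By Bayes' rule, P(bag C | data) = (1/105) / (1/60) = 4/7.

0.5714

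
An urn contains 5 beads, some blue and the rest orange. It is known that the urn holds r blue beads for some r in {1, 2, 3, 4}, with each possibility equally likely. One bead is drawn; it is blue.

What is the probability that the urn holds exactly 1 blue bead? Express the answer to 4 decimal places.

For each hypothesis, P(data | H) works out to: P(data | r = 1) = (1/5) = 1/5; P(data | r = 2) = (2/5) = 2/5; P(data | r = 3) = (3/5) = 3/5; P(data | r = 4) = (4/5) = 4/5.
Weighting by the prior gives 1/4 · 1/5 = 1/20, 1/4 · 2/5 = 1/10, 1/4 · 3/5 = 3/20, 1/4 · 4/5 = 1/5; with total 1/2.
Therefore the posterior P(r = 1 | data) = (1/20) / (1/2) = 1/10.

0.1000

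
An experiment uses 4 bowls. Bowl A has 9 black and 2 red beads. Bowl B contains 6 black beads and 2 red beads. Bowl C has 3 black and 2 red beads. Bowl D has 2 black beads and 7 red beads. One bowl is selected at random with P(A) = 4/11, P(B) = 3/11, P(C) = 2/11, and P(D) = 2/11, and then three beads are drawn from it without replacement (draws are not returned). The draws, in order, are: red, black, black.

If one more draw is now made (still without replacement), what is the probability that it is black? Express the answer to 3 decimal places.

0.723

Under each hypothesis, the probability of the observed sequence is: P(data | bowl A) = (2/11)(9/10)(8/9) = 0.14545; P(data | bowl B) = (2/8)(6/7)(5/6) = 0.17857; P(data | bowl C) = (2/5)(3/4)(2/3) = 0.2; P(data | bowl D) = (7/9)(2/8)(1/7) = 0.027778.
Weighting by the prior gives 4/11 · 0.14545 = 0.052893, 3/11 · 0.17857 = 0.048701, 2/11 · 0.2 = 0.036364, 2/11 · 0.027778 = 0.0050505; summing to 0.14301.
Normalising, the posterior is P(bowl A | data) = 0.36986, P(bowl B | data) = 0.34055, P(bowl C | data) = 0.25428, P(bowl D | data) = 0.035316.
So P(black next | data) = Σ P(black next | H) P(H | data) = (7/8)(0.36986) + (4/5)(0.34055) + (1/2)(0.25428) + (0)(0.035316) = 0.7232.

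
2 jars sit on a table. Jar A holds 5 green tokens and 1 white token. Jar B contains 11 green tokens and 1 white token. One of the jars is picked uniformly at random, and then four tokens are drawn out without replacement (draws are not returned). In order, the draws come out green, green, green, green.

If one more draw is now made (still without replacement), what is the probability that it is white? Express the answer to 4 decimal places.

The likelihood of the observed sequence under each hypothesis: P(data | jar A) = (5/6)(4/5)(3/4)(2/3) = 1/3; P(data | jar B) = (11/12)(10/11)(9/10)(8/9) = 2/3.
Multiplying each by its prior: 1/2 · 1/3 = 1/6, 1/2 · 2/3 = 1/3; summing to 1/2.
The posterior is then P(jar A | data) = 1/3, P(jar B | data) = 2/3.
Averaging over the posterior, P(white next | data) = (1/2)(1/3) + (1/8)(2/3) = 1/4.

0.2500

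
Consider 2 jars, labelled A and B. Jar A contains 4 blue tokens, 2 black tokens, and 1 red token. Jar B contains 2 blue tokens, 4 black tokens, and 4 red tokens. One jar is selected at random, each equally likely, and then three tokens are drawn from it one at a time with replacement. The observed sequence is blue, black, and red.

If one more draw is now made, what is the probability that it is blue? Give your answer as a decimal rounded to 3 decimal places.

0.357

For each hypothesis, P(data | H) works out to: P(data | jar A) = (4/7)(2/7)(1/7) = 0.023324; P(data | jar B) = (2/10)(4/10)(4/10) = 0.032.
The prior-weighted likelihoods are 1/2 · 0.023324 = 0.011662, 1/2 · 0.032 = 0.016; these sum to 0.027662.
Normalising, the posterior is P(jar A | data) = 0.42159, P(jar B | data) = 0.57841.
Averaging over the posterior, P(blue next | data) = (4/7)(0.42159) + (1/5)(0.57841) = 0.35659.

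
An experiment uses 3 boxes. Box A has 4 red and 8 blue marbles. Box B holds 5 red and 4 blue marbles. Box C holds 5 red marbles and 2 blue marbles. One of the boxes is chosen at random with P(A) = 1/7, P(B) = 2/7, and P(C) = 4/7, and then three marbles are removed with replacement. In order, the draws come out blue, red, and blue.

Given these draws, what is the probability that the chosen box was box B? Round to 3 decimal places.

The likelihood of the observed sequence under each hypothesis: P(data | box A) = (8/12)(4/12)(8/12) = 0.14815; P(data | box B) = (4/9)(5/9)(4/9) = 0.10974; P(data | box C) = (2/7)(5/7)(2/7) = 0.058309.
Multiplying each by its prior: 1/7 · 0.14815 = 0.021164, 2/7 · 0.10974 = 0.031354, 4/7 · 0.058309 = 0.033319; with total 0.085838.
Therefore the posterior P(box B | data) = (0.031354) / (0.085838) = 0.36527.

0.365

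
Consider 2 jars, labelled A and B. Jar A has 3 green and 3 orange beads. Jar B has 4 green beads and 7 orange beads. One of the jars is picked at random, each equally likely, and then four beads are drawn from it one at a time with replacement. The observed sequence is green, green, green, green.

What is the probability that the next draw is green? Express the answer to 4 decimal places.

0.4702

Under each hypothesis, the probability of the observed sequence is: P(data | jar A) = (3/6)(3/6)(3/6)(3/6) = 0.0625; P(data | jar B) = (4/11)(4/11)(4/11)(4/11) = 0.017485.
The prior-weighted likelihoods are 1/2 · 0.0625 = 0.03125, 1/2 · 0.017485 = 0.0087426; with total 0.039993.
The posterior is then P(jar A | data) = 0.7814, P(jar B | data) = 0.2186.
So P(green next | data) = Σ P(green next | H) P(H | data) = (1/2)(0.7814) + (4/11)(0.2186) = 0.47019.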